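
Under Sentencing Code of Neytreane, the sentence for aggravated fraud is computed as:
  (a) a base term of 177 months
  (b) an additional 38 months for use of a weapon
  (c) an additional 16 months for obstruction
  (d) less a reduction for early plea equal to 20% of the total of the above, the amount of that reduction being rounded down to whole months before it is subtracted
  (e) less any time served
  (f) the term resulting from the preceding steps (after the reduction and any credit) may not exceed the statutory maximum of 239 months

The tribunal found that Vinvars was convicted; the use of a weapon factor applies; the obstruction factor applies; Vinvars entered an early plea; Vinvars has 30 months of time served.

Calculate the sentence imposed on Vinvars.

155 months

Use of a weapon enhancement: +38 months
Obstruction enhancement: +16 months
Adjusted term: 177 months + 38 months + 16 months = 231 months
Early plea reduction: 20% of 231 months = 46 months (rounded down)
After reduction: 231 − 46 = 185 months
Less time served: 185 months − 30 months = 155 months
Cap at 239 months: 155 months is within the cap, no reduction.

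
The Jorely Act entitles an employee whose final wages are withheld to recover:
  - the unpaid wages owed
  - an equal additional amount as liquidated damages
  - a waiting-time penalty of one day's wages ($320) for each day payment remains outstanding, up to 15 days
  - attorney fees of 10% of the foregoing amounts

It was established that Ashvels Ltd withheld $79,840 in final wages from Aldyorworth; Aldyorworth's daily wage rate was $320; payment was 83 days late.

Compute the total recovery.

Total award: $180,928

Liquidated damages (equal amount): $79,840
Penalty days: min(83, 15) = 15
Waiting-time penalty: 15 × $320 = $4,800
Subtotal: $79,840 + $79,840 + $4,800 = $164,480
Attorney fees: 10% of $164,480 = $16,448
Total award: $164,480 + $16,448 = $180,928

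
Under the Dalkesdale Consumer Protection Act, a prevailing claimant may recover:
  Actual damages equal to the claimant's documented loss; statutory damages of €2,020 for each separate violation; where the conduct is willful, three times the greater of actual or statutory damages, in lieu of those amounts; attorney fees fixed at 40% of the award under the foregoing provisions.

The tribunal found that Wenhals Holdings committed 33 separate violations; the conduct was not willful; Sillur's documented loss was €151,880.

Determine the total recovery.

Statutory damages: 33 × €2,020 = €66,660
Conduct not willful: the in-lieu enhancement does not apply.
Actual plus statutory damages: €151,880 + €66,660 = €218,540
Attorney fees: 40% of €218,540 = €87,416
Total recovery: €218,540 + €87,416 = €305,956

€305,956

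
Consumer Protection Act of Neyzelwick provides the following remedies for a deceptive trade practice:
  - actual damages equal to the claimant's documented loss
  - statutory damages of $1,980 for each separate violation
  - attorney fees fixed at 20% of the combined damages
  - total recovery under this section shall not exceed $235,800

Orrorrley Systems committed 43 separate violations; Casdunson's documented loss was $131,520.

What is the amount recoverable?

Statutory damages: 43 × $1,980 = $85,140
Combined damages: $131,520 + $85,140 = $216,660
Attorney fees: 20% of $216,660 = $43,332
Total before cap: $216,660 + $43,332 = $259,992
Cap at $235,800: $259,992 exceeds the cap → $235,800

$235,800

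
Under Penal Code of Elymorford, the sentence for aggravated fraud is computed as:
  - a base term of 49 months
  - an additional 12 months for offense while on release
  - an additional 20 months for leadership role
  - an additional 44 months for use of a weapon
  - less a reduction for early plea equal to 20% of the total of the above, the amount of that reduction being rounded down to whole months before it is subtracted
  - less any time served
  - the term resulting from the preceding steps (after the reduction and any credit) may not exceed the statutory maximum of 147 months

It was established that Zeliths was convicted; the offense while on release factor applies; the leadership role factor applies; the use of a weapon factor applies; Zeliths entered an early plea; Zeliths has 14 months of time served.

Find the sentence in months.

86 months

Offense while on release enhancement: +12 months
Leadership role enhancement: +20 months
Use of a weapon enhancement: +44 months
Adjusted term: 49 months + 12 months + 20 months + 44 months = 125 months
Early plea reduction: 20% of 125 months = 25 months (rounded down)
After reduction: 125 − 25 = 100 months
Less time served: 100 months − 14 months = 86 months
Cap at 147 months: 86 months is within the cap, no reduction.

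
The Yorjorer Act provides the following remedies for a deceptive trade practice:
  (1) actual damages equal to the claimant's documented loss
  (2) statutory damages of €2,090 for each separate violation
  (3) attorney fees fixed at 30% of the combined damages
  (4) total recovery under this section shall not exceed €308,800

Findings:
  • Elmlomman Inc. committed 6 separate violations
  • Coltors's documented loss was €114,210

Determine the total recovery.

€164,775

Statutory damages: 6 × €2,090 = €12,540
Combined damages: €114,210 + €12,540 = €126,750
Attorney fees: 30% of €126,750 = €38,025
Total before cap: €126,750 + €38,025 = €164,775
Cap at €308,800: €164,775 is within the cap, no reduction.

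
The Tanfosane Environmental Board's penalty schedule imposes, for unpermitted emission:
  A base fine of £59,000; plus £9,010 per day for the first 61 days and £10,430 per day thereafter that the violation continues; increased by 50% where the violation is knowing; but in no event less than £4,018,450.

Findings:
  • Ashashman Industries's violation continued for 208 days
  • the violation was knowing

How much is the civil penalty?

First 61 days: 61 × £9,010 = £549,610
Remaining days: (208 − 61) × £10,430 = £1,533,210
Per-day component: £549,610 + £1,533,210 = £2,082,820
Base plus per-day: £59,000 + £2,082,820 = £2,141,820
Enhancement: 50% of £2,141,820 = £1,070,910
Enhanced fine: £2,141,820 + £1,070,910 = £3,212,730
Minimum £4,018,450: £3,212,730 is below the minimum → £4,018,450

£4,018,450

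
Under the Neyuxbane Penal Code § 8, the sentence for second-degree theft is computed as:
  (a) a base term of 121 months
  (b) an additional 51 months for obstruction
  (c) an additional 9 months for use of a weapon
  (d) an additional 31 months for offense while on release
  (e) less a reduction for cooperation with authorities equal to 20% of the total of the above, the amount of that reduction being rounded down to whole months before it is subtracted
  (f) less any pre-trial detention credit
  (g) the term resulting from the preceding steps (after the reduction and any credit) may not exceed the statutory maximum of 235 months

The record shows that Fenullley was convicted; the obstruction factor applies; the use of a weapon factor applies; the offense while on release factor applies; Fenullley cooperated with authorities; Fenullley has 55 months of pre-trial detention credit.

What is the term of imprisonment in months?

Obstruction enhancement: +51 months
Use of a weapon enhancement: +9 months
Offense while on release enhancement: +31 months
Adjusted term: 121 months + 51 months + 9 months + 31 months = 212 months
Cooperation with authorities reduction: 20% of 212 months = 42 months (rounded down)
After reduction: 212 − 42 = 170 months
Less pre-trial detention credit: 170 months − 55 months = 115 months
Cap at 235 months: 115 months is within the cap, no reduction.

115 months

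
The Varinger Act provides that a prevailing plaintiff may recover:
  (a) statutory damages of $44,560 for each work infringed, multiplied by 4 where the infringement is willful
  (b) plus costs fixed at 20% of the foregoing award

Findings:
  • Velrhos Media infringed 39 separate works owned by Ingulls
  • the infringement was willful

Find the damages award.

$8,341,632

Statutory damages: 39 × $44,560 = $1,737,840
Multiplied by 4: 4 × $1,737,840 = $6,951,360
Costs: 20% of $6,951,360 = $1,390,272
Award plus costs: $6,951,360 + $1,390,272 = $8,341,632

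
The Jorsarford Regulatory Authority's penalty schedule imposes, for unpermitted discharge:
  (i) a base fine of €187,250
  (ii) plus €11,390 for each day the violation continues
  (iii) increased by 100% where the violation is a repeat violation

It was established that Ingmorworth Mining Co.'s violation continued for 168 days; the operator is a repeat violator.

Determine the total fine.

Per-day component: 168 × €11,390 = €1,913,520
Base plus per-day: €187,250 + €1,913,520 = €2,100,770
Enhancement: 100% of €2,100,770 = €2,100,770
Enhanced fine: €2,100,770 + €2,100,770 = €4,201,540

€4,201,540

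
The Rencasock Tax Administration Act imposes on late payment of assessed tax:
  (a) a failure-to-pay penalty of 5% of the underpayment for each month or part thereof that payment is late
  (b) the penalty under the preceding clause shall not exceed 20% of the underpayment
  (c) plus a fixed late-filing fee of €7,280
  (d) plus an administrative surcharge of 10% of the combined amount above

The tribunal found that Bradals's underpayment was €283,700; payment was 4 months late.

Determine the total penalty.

€70,422

Accrued rate: 5% × 4 = 20%, capped at 20% → 20%
Failure-to-pay penalty: 20% of €283,700 = €56,740
Penalty before surcharge: €56,740 + €7,280 = €64,020
Administrative surcharge: 10% of €64,020 = €6,402
Total penalty: €64,020 + €6,402 = €70,422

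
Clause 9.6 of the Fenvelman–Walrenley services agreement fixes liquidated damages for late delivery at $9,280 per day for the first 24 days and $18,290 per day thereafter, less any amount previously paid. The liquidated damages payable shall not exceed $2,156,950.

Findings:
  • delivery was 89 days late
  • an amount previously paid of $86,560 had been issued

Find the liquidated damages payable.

$1,325,010

First 24 days: 24 × $9,280 = $222,720
Remaining days: (89 − 24) × $18,290 = $1,188,850
Accrued per-day damages: $222,720 + $1,188,850 = $1,411,570
Less amount previously paid: $1,411,570 − $86,560 = $1,325,010
Cap at $2,156,950: $1,325,010 is within the cap, no reduction.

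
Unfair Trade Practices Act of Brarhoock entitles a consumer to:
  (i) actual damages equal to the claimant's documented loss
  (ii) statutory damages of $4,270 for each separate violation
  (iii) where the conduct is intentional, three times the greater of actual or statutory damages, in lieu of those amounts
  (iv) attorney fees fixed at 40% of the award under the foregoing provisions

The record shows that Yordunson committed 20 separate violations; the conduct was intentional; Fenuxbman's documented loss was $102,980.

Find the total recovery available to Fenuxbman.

$432,516

Statutory damages: 20 × $4,270 = $85,400
Greater of actual damages ($102,980) or statutory damages ($85,400): $102,980
Trebled: 3 × $102,980 = $308,940
Attorney fees: 40% of $308,940 = $123,576
Total recovery: $308,940 + $123,576 = $432,516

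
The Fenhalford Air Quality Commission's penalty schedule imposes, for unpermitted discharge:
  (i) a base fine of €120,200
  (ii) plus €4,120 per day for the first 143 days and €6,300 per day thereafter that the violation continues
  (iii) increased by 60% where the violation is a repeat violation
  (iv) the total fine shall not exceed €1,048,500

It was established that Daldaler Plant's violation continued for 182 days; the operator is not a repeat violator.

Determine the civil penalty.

First 143 days: 143 × €4,120 = €589,160
Remaining days: (182 − 143) × €6,300 = €245,700
Per-day component: €589,160 + €245,700 = €834,860
Base plus per-day: €120,200 + €834,860 = €955,060
The operator is not a repeat violator: no 60% increase.
Cap at €1,048,500: €955,060 is within the cap, no reduction.

€955,060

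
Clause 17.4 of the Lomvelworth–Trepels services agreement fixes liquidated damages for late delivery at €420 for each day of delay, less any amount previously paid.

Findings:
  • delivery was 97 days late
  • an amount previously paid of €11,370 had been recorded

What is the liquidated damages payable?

€29,370

Per-day damages: 97 × €420 = €40,740
Less amount previously paid: €40,740 − €11,370 = €29,370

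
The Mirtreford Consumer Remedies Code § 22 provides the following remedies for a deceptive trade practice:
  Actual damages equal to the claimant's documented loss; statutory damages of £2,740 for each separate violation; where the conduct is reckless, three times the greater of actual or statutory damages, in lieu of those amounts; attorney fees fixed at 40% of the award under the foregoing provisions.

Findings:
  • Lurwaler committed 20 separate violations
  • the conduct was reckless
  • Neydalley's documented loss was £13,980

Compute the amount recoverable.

£230,160

Statutory damages: 20 × £2,740 = £54,800
Greater of actual damages (£13,980) or statutory damages (£54,800): £54,800
Trebled: 3 × £54,800 = £164,400
Attorney fees: 40% of £164,400 = £65,760
Total recovery: £164,400 + £65,760 = £230,160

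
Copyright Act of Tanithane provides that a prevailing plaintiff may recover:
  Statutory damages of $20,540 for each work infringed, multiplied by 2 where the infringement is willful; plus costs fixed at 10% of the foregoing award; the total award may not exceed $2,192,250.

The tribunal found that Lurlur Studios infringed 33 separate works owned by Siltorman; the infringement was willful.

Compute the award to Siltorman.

$1,491,204

Statutory damages: 33 × $20,540 = $677,820
Doubled: 2 × $677,820 = $1,355,640
Costs: 10% of $1,355,640 = $135,564
Award plus costs: $1,355,640 + $135,564 = $1,491,204
Cap at $2,192,250: $1,491,204 is within the cap, no reduction.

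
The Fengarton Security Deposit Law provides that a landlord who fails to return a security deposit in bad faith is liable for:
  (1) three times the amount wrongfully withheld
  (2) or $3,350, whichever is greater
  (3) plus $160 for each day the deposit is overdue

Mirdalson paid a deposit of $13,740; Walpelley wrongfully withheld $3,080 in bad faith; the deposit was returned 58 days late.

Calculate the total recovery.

Trebled: 3 × $3,080 = $9,240
Minimum $3,350: $9,240 meets the minimum, no increase.
Late-return penalty: 58 × $160 = $9,280
Damages plus late penalty: $9,240 + $9,280 = $18,520

$18,520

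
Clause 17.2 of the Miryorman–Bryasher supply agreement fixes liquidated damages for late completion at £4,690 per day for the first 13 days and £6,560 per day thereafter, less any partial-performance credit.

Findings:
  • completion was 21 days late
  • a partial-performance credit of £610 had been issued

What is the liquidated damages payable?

£112,840

First 13 days: 13 × £4,690 = £60,970
Remaining days: (21 − 13) × £6,560 = £52,480
Accrued per-day damages: £60,970 + £52,480 = £113,450
Less partial-performance credit: £113,450 − £610 = £112,840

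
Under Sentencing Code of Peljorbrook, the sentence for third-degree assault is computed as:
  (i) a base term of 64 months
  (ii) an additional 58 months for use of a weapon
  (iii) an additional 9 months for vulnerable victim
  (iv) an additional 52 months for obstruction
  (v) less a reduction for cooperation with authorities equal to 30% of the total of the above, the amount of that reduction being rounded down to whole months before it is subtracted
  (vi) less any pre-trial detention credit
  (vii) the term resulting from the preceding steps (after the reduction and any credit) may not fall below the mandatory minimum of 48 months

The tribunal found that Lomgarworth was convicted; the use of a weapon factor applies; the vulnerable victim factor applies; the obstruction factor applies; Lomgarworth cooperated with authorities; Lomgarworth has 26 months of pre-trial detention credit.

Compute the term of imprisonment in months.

103 months

Use of a weapon enhancement: +58 months
Vulnerable victim enhancement: +9 months
Obstruction enhancement: +52 months
Adjusted term: 64 months + 58 months + 9 months + 52 months = 183 months
Cooperation with authorities reduction: 30% of 183 months = 54 months (rounded down)
After reduction: 183 − 54 = 129 months
Less pre-trial detention credit: 129 months − 26 months = 103 months
Minimum 48 months: 103 months meets the minimum, no increase.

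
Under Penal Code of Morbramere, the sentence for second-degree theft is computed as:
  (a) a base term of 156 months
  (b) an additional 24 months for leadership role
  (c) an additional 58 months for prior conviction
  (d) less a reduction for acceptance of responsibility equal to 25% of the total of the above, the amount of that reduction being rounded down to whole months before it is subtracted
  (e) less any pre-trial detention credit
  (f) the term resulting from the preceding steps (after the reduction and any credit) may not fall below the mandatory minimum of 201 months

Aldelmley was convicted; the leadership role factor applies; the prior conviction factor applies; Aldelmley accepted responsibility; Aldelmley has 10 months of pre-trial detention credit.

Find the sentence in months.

Leadership role enhancement: +24 months
Prior conviction enhancement: +58 months
Adjusted term: 156 months + 24 months + 58 months = 238 months
Acceptance of responsibility reduction: 25% of 238 months = 59 months (rounded down)
After reduction: 238 − 59 = 179 months
Less pre-trial detention credit: 179 months − 10 months = 169 months
Minimum 201 months: 169 months is below the minimum → 201 months

201 months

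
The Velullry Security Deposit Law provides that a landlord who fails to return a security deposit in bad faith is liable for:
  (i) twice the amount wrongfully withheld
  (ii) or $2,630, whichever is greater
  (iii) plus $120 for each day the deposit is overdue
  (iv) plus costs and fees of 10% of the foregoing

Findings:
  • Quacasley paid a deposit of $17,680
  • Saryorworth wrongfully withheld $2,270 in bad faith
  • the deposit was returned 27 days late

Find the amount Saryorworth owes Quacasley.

Doubled: 2 × $2,270 = $4,540
Minimum $2,630: $4,540 meets the minimum, no increase.
Late-return penalty: 27 × $120 = $3,240
Damages plus late penalty: $4,540 + $3,240 = $7,780
Costs and fees: 10% of $7,780 = $778
Total recovery: $7,780 + $778 = $8,558

$8,558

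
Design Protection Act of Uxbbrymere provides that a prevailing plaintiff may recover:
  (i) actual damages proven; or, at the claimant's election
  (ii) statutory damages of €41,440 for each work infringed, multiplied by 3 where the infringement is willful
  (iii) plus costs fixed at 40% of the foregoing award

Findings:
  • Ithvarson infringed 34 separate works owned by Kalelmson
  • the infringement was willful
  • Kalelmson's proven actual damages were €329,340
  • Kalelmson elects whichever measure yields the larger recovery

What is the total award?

Statutory damages: 34 × €41,440 = €1,408,960
Trebled: 3 × €1,408,960 = €4,226,880
Greater of actual damages (€329,340) or enhanced statutory damages (€4,226,880): €4,226,880
Costs: 40% of €4,226,880 = €1,690,752
Award plus costs: €4,226,880 + €1,690,752 = €5,917,632

Award: €5,917,632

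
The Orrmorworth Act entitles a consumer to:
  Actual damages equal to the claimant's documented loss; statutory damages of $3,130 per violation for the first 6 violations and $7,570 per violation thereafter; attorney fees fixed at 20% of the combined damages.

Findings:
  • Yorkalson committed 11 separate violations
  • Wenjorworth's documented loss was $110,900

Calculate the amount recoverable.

Total recovery: $201,036

First 6 violations: 6 × $3,130 = $18,780
Remaining violations: (11 − 6) × $7,570 = $37,850
Statutory damages: $18,780 + $37,850 = $56,630
Combined damages: $110,900 + $56,630 = $167,530
Attorney fees: 20% of $167,530 = $33,506
Total recovery: $167,530 + $33,506 = $201,036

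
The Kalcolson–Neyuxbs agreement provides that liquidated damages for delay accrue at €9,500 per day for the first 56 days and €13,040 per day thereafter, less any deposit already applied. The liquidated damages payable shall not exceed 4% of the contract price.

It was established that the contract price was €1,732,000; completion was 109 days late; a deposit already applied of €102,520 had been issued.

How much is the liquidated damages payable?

€69,280

First 56 days: 56 × €9,500 = €532,000
Remaining days: (109 − 56) × €13,040 = €691,120
Accrued per-day damages: €532,000 + €691,120 = €1,223,120
Less deposit already applied: €1,223,120 − €102,520 = €1,120,600
Cap: 4% of €1,732,000 = €69,280
Cap at €69,280: €1,120,600 exceeds the cap → €69,280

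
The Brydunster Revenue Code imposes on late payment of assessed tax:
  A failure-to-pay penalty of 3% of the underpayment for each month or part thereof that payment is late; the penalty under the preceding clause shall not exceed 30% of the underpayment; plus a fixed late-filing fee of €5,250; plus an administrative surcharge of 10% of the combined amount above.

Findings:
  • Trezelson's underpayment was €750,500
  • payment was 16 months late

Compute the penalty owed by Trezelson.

€253,440

Accrued rate: 3% × 16 = 48%, capped at 30% → 30%
Failure-to-pay penalty: 30% of €750,500 = €225,150
Penalty before surcharge: €225,150 + €5,250 = €230,400
Administrative surcharge: 10% of €230,400 = €23,040
Total penalty: €230,400 + €23,040 = €253,440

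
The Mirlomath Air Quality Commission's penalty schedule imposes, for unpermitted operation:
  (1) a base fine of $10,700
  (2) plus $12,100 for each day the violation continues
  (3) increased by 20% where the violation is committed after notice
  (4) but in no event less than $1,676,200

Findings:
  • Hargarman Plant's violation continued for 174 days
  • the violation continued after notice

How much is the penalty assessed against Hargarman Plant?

$2,539,320

Per-day component: 174 × $12,100 = $2,105,400
Base plus per-day: $10,700 + $2,105,400 = $2,116,100
Enhancement: 20% of $2,116,100 = $423,220
Enhanced fine: $2,116,100 + $423,220 = $2,539,320
Minimum $1,676,200: $2,539,320 meets the minimum, no increase.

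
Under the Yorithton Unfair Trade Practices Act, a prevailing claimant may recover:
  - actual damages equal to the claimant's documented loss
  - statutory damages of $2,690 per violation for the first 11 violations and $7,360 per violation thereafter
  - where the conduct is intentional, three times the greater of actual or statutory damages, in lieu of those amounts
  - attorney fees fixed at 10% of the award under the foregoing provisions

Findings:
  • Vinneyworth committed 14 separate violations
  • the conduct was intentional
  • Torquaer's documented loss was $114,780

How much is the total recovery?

$378,774

First 11 violations: 11 × $2,690 = $29,590
Remaining violations: (14 − 11) × $7,360 = $22,080
Statutory damages: $29,590 + $22,080 = $51,670
Greater of actual damages ($114,780) or statutory damages ($51,670): $114,780
Trebled: 3 × $114,780 = $344,340
Attorney fees: 10% of $344,340 = $34,434
Total recovery: $344,340 + $34,434 = $378,774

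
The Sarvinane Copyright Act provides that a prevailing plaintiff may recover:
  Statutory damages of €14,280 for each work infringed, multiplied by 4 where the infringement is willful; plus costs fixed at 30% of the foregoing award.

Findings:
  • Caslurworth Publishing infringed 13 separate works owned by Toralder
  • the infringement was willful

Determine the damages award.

Award: €965,328

Statutory damages: 13 × €14,280 = €185,640
Multiplied by 4: 4 × €185,640 = €742,560
Costs: 30% of €742,560 = €222,768
Award plus costs: €742,560 + €222,768 = €965,328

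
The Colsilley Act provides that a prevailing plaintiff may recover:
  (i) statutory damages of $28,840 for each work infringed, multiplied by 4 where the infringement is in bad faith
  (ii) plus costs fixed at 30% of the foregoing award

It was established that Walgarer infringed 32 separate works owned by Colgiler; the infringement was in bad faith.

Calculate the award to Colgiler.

Award: $4,798,976

Statutory damages: 32 × $28,840 = $922,880
Multiplied by 4: 4 × $922,880 = $3,691,520
Costs: 30% of $3,691,520 = $1,107,456
Award plus costs: $3,691,520 + $1,107,456 = $4,798,976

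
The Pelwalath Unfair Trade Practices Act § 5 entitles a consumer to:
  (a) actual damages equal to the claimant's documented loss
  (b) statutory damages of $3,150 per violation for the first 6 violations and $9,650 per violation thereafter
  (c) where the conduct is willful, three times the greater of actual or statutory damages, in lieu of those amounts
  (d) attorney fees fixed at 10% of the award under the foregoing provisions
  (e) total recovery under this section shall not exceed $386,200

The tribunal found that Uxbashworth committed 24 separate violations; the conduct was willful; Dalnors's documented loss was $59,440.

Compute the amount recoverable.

First 6 violations: 6 × $3,150 = $18,900
Remaining violations: (24 − 6) × $9,650 = $173,700
Statutory damages: $18,900 + $173,700 = $192,600
Greater of actual damages ($59,440) or statutory damages ($192,600): $192,600
Trebled: 3 × $192,600 = $577,800
Attorney fees: 10% of $577,800 = $57,780
Total before cap: $577,800 + $57,780 = $635,580
Cap at $386,200: $635,580 exceeds the cap → $386,200

$386,200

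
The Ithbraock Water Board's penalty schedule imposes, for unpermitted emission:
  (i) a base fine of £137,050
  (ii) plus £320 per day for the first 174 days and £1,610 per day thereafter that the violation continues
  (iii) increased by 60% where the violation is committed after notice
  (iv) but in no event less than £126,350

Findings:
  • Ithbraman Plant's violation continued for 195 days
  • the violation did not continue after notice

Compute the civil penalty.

First 174 days: 174 × £320 = £55,680
Remaining days: (195 − 174) × £1,610 = £33,810
Per-day component: £55,680 + £33,810 = £89,490
Base plus per-day: £137,050 + £89,490 = £226,540
The violation did not continue after notice: no 60% increase.
Minimum £126,350: £226,540 meets the minimum, no increase.

Civil penalty: £226,540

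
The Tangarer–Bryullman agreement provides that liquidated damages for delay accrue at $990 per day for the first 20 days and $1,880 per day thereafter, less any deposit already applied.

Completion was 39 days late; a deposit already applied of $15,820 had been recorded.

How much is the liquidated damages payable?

First 20 days: 20 × $990 = $19,800
Remaining days: (39 − 20) × $1,880 = $35,720
Accrued per-day damages: $19,800 + $35,720 = $55,520
Less deposit already applied: $55,520 − $15,820 = $39,700

$39,700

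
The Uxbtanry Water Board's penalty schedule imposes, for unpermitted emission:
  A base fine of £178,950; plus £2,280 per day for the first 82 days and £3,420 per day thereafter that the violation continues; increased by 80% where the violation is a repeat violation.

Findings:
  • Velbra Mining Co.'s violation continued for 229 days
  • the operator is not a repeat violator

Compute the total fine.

First 82 days: 82 × £2,280 = £186,960
Remaining days: (229 − 82) × £3,420 = £502,740
Per-day component: £186,960 + £502,740 = £689,700
Base plus per-day: £178,950 + £689,700 = £868,650
The operator is not a repeat violator: no 80% increase.

£868,650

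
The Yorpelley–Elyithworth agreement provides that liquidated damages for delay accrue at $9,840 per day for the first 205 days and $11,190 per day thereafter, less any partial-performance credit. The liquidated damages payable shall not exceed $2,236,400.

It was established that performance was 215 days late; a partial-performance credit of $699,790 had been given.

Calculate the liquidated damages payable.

$1,429,310

First 205 days: 205 × $9,840 = $2,017,200
Remaining days: (215 − 205) × $11,190 = $111,900
Accrued per-day damages: $2,017,200 + $111,900 = $2,129,100
Less partial-performance credit: $2,129,100 − $699,790 = $1,429,310
Cap at $2,236,400: $1,429,310 is within the cap, no reduction.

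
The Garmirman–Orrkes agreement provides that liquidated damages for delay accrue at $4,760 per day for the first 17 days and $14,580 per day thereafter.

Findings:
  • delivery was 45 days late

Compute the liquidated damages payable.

First 17 days: 17 × $4,760 = $80,920
Remaining days: (45 − 17) × $14,580 = $408,240
Accrued per-day damages: $80,920 + $408,240 = $489,160

Liquidated damages: $489,160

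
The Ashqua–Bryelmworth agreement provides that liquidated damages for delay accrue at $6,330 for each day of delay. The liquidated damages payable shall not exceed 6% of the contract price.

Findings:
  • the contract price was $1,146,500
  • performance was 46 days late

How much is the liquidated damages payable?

$68,790

Per-day damages: 46 × $6,330 = $291,180
Cap: 6% of $1,146,500 = $68,790
Cap at $68,790: $291,180 exceeds the cap → $68,790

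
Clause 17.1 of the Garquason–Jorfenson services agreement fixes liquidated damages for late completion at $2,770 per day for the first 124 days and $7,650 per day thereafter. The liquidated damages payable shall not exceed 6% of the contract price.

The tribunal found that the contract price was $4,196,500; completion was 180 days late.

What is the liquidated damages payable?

Liquidated damages: $251,790

First 124 days: 124 × $2,770 = $343,480
Remaining days: (180 − 124) × $7,650 = $428,400
Accrued per-day damages: $343,480 + $428,400 = $771,880
Cap: 6% of $4,196,500 = $251,790
Cap at $251,790: $771,880 exceeds the cap → $251,790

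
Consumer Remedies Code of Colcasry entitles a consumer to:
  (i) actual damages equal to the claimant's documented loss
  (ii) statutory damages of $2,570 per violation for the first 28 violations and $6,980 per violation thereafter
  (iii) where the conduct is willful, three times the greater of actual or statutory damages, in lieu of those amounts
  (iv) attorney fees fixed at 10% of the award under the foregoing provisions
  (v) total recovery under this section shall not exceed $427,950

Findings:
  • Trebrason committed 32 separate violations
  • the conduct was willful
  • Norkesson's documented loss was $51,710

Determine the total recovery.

$329,604

First 28 violations: 28 × $2,570 = $71,960
Remaining violations: (32 − 28) × $6,980 = $27,920
Statutory damages: $71,960 + $27,920 = $99,880
Greater of actual damages ($51,710) or statutory damages ($99,880): $99,880
Trebled: 3 × $99,880 = $299,640
Attorney fees: 10% of $299,640 = $29,964
Total before cap: $299,640 + $29,964 = $329,604
Cap at $427,950: $329,604 is within the cap, no reduction.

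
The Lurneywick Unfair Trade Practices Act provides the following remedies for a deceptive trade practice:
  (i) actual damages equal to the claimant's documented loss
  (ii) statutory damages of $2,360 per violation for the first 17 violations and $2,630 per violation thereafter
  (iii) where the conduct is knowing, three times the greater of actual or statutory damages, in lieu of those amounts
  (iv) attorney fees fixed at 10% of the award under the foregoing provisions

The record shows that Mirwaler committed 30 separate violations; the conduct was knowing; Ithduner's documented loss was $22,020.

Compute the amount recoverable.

First 17 violations: 17 × $2,360 = $40,120
Remaining violations: (30 − 17) × $2,630 = $34,190
Statutory damages: $40,120 + $34,190 = $74,310
Greater of actual damages ($22,020) or statutory damages ($74,310): $74,310
Trebled: 3 × $74,310 = $222,930
Attorney fees: 10% of $222,930 = $22,293
Total recovery: $222,930 + $22,293 = $245,223

$245,223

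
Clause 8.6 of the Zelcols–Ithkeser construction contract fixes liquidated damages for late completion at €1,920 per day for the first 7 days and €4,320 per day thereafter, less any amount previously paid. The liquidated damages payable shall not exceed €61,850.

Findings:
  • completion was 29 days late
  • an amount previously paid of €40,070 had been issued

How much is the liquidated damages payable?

First 7 days: 7 × €1,920 = €13,440
Remaining days: (29 − 7) × €4,320 = €95,040
Accrued per-day damages: €13,440 + €95,040 = €108,480
Less amount previously paid: €108,480 − €40,070 = €68,410
Cap at €61,850: €68,410 exceeds the cap → €61,850

€61,850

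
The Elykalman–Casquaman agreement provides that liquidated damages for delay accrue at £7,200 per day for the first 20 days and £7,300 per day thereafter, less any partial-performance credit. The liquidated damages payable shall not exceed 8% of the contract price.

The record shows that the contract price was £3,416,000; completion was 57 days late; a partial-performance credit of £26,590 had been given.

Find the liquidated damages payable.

First 20 days: 20 × £7,200 = £144,000
Remaining days: (57 − 20) × £7,300 = £270,100
Accrued per-day damages: £144,000 + £270,100 = £414,100
Less partial-performance credit: £414,100 − £26,590 = £387,510
Cap: 8% of £3,416,000 = £273,280
Cap at £273,280: £387,510 exceeds the cap → £273,280

£273,280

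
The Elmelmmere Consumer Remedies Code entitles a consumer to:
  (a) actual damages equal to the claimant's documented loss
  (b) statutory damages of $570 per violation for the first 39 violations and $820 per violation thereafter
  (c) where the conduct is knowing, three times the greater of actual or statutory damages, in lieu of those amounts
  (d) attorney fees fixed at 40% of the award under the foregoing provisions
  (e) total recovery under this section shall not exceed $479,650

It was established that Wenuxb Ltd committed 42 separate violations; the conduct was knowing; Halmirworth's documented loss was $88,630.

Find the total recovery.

First 39 violations: 39 × $570 = $22,230
Remaining violations: (42 − 39) × $820 = $2,460
Statutory damages: $22,230 + $2,460 = $24,690
Greater of actual damages ($88,630) or statutory damages ($24,690): $88,630
Trebled: 3 × $88,630 = $265,890
Attorney fees: 40% of $265,890 = $106,356
Total before cap: $265,890 + $106,356 = $372,246
Cap at $479,650: $372,246 is within the cap, no reduction.

$372,246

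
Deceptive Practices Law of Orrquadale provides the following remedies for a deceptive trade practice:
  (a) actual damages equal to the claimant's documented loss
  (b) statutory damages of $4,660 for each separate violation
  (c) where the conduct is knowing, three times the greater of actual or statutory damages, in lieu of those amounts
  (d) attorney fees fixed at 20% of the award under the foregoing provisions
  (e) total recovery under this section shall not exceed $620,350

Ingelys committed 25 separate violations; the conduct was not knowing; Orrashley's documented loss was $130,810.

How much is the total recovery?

$296,772

Statutory damages: 25 × $4,660 = $116,500
Conduct not knowing: the in-lieu enhancement does not apply.
Actual plus statutory damages: $130,810 + $116,500 = $247,310
Attorney fees: 20% of $247,310 = $49,462
Total before cap: $247,310 + $49,462 = $296,772
Cap at $620,350: $296,772 is within the cap, no reduction.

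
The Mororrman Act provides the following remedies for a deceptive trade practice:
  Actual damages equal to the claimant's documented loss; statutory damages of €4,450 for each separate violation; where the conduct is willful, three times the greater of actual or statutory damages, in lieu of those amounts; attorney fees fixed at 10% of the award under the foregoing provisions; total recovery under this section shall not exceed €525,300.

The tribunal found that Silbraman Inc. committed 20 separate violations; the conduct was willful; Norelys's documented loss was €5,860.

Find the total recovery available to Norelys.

€293,700

Statutory damages: 20 × €4,450 = €89,000
Greater of actual damages (€5,860) or statutory damages (€89,000): €89,000
Trebled: 3 × €89,000 = €267,000
Attorney fees: 10% of €267,000 = €26,700
Total before cap: €267,000 + €26,700 = €293,700
Cap at €525,300: €293,700 is within the cap, no reduction.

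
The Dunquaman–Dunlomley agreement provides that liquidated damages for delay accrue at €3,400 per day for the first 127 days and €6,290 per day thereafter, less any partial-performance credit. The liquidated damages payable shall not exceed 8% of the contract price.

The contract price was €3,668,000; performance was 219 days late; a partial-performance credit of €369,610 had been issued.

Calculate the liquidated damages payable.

First 127 days: 127 × €3,400 = €431,800
Remaining days: (219 − 127) × €6,290 = €578,680
Accrued per-day damages: €431,800 + €578,680 = €1,010,480
Less partial-performance credit: €1,010,480 − €369,610 = €640,870
Cap: 8% of €3,668,000 = €293,440
Cap at €293,440: €640,870 exceeds the cap → €293,440

€293,440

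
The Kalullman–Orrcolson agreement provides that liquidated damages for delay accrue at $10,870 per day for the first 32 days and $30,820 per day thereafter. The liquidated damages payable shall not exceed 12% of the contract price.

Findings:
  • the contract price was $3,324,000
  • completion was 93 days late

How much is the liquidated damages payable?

$398,880

First 32 days: 32 × $10,870 = $347,840
Remaining days: (93 − 32) × $30,820 = $1,880,020
Accrued per-day damages: $347,840 + $1,880,020 = $2,227,860
Cap: 12% of $3,324,000 = $398,880
Cap at $398,880: $2,227,860 exceeds the cap → $398,880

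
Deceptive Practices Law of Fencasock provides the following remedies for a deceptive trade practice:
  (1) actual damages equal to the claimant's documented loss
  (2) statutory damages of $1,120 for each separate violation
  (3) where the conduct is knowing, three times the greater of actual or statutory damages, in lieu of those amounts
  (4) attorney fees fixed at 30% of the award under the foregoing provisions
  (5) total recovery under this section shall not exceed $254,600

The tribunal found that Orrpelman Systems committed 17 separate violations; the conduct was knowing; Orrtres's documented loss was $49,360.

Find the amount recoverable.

$192,504

Statutory damages: 17 × $1,120 = $19,040
Greater of actual damages ($49,360) or statutory damages ($19,040): $49,360
Trebled: 3 × $49,360 = $148,080
Attorney fees: 30% of $148,080 = $44,424
Total before cap: $148,080 + $44,424 = $192,504
Cap at $254,600: $192,504 is within the cap, no reduction.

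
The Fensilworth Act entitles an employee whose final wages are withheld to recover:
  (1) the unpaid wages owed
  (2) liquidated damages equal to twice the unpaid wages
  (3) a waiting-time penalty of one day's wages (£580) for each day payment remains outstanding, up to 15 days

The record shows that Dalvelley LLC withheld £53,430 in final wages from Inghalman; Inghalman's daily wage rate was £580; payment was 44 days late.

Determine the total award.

£168,990

Doubled: 2 × £53,430 = £106,860
Penalty days: min(44, 15) = 15
Waiting-time penalty: 15 × £580 = £8,700
Total award: £53,430 + £106,860 + £8,700 = £168,990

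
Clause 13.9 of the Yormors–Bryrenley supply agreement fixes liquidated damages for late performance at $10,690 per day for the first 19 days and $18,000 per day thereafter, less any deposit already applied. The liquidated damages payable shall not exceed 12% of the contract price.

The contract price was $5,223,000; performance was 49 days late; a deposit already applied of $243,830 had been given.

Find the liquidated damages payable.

$499,280

First 19 days: 19 × $10,690 = $203,110
Remaining days: (49 − 19) × $18,000 = $540,000
Accrued per-day damages: $203,110 + $540,000 = $743,110
Less deposit already applied: $743,110 − $243,830 = $499,280
Cap: 12% of $5,223,000 = $626,760
Cap at $626,760: $499,280 is within the cap, no reduction.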